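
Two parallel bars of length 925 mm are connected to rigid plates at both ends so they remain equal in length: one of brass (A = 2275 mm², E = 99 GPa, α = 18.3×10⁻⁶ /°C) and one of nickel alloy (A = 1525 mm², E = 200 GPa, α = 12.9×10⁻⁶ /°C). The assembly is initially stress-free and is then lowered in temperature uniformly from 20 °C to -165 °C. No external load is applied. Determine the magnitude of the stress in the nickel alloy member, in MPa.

Equilibrium of a rigid end plate with no external load gives equal and opposite internal forces ±P in the two members. Since α_{brass} > α_{nickel alloy}, cooling drives the brass into tension and the nickel alloy into compression.
Equating the net (thermal + elastic) strains gives |α₁ − α₂|·ΔT = P·[1/(A₁E₁) + 1/(A₂E₂)].
|α₁ − α₂|·ΔT = 5.4×10⁻⁶ × 185 = 0.000999.
1/(A₁E₁) + 1/(A₂E₂) = 1/(2275×99×10³) + 1/(1525×200×10³) = 7.719×10⁻⁹ N⁻¹.
P = 0.000999 / 7.719×10⁻⁹ = 129400 N = 129.4 kN.
σ_{nickel alloy} = P/A₂ = 129400/1525 = 84.87 MPa, compressive.

σ ≈ 84.9 MPa (compressive)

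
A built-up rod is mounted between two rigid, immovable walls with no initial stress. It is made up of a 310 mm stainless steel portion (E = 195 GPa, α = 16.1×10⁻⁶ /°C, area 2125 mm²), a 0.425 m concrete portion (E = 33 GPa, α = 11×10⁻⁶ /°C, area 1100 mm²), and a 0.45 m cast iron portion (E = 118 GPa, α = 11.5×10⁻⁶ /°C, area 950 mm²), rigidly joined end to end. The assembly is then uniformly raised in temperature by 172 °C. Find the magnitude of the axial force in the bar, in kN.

If the supports were absent, the total length change would be Σ αᵢΔT Lᵢ = 16.1×10⁻⁶×172×310 + 11×10⁻⁶×172×425 + 11.5×10⁻⁶×172×450 = 2.553 mm.
The rigid supports impose zero overall length change; the single axial force P common to all segments must satisfy P Σ Lᵢ/(AᵢEᵢ) = δ_free.
Σ Lᵢ/(AᵢEᵢ) = 310/(2125×195×10³) + 425/(1100×33×10³) + 450/(950×118×10³) = 1.647×10⁻⁵ mm/N.
So P = 2.553 / 1.647×10⁻⁵ = 155 kN, compressive.

P ≈ 155 kN (compressive)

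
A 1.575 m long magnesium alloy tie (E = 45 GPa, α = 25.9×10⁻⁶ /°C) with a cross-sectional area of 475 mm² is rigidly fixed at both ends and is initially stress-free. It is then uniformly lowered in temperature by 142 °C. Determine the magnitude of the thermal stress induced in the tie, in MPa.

σ ≈ 166 MPa (tensile)

Because both ends are immovable the net strain is zero, and the suppressed thermal strain is αΔT = 25.9×10⁻⁶ × 142 = 3677.8×10⁻⁶.
σ = EαΔT = 45×10³ × 25.9×10⁻⁶ × 142 = 165.5 MPa (tensile; the tie is trying to contract).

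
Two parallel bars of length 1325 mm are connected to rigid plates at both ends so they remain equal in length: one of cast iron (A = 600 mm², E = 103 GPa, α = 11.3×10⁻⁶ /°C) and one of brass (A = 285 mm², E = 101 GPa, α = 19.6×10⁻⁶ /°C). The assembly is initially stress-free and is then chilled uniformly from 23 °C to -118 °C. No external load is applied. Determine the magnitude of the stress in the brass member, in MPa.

Equilibrium of a rigid end plate with no external load gives equal and opposite internal forces ±P in the two members. Since α_{brass} > α_{cast iron}, cooling drives the brass into tension and the cast iron into compression.
Equating the net (thermal + elastic) strains gives |α₁ − α₂|·ΔT = P·[1/(A₁E₁) + 1/(A₂E₂)].
|α₁ − α₂|·ΔT = 8.3×10⁻⁶ × 141 = 0.00117.
1/(A₁E₁) + 1/(A₂E₂) = 1/(600×103×10³) + 1/(285×101×10³) = 5.092×10⁻⁸ N⁻¹.
P = 0.00117 / 5.092×10⁻⁸ = 22980 N = 22.98 kN.
σ_{brass} = P/A₂ = 22980/285 = 80.64 MPa, tensile.

σ ≈ 80.6 MPa (tensile)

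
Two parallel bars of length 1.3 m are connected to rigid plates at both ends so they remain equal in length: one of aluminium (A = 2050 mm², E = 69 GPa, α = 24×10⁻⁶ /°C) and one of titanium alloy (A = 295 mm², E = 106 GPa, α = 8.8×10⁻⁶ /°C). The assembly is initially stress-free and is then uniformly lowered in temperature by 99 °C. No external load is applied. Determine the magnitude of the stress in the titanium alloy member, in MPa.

σ ≈ 131 MPa (compressive)

Equilibrium of a rigid end plate with no external load gives equal and opposite internal forces ±P in the two members. Since α_{aluminium} > α_{titanium alloy}, cooling drives the aluminium into tension and the titanium alloy into compression.
Compatibility of the two members (thermal + elastic change equal): (α₁ − α₂)ΔT = P·[1/(A₁E₁) + 1/(A₂E₂)].
|α₁ − α₂|·ΔT = 15.2×10⁻⁶ × 99 = 0.001505.
1/(A₁E₁) + 1/(A₂E₂) = 1/(2050×69×10³) + 1/(295×106×10³) = 3.905×10⁻⁸ N⁻¹.
P = 0.001505 / 3.905×10⁻⁸ = 38540 N = 38.54 kN.
σ_{titanium alloy} = P/A₂ = 38540/295 = 130.6 MPa, compressive.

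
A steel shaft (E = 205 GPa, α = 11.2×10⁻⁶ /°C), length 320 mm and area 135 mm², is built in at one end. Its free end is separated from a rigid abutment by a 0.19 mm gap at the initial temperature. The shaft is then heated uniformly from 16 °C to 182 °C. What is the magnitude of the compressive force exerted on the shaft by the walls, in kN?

P ≈ 35 kN

Unrestrained expansion: δ_free = αΔT L = 11.2×10⁻⁶ × 166 × 320 = 0.5949 mm.
This exceeds the 0.19 mm gap, so the wall pushes back. The portion of expansion that must be recovered elastically is δ_free − gap = 0.5949 − 0.19 = 0.4049 mm.
So σ = E(δ_free − g)/L = 205×10³ × 0.4049/320 = 259.4 MPa.
Force on the wall = σA = 259.4 × 135 mm² = 35.02 kN.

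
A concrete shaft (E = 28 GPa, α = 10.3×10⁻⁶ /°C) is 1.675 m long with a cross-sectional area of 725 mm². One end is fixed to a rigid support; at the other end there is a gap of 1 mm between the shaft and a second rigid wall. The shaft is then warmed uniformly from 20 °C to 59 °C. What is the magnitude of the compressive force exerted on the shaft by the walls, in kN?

P ≈ 0 kN

If the wall were absent the shaft would grow by αΔT L = 10.3×10⁻⁶ × 39 × 1675 = 0.6728 mm.
Since δ_free = 0.673 mm is less than the 1 mm gap, the shaft never touches the wall. No axial force develops.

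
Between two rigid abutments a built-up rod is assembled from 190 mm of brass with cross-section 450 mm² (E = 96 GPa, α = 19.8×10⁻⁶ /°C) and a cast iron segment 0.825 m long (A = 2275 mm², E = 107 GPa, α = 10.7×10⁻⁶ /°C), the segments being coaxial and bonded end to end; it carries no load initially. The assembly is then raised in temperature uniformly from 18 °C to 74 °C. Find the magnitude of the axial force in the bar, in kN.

With the walls removed the bar would change length by δ_free = Σ αᵢΔT Lᵢ = 19.8×10⁻⁶×56×190 + 10.7×10⁻⁶×56×825 = 0.705 mm.
Since the ends are fixed, an axial force P builds up, equal in every segment, with P · Σ Lᵢ/(AᵢEᵢ) = δ_free.
Σ Lᵢ/(AᵢEᵢ) = 190/(450×96×10³) + 825/(2275×107×10³) = 7.787×10⁻⁶ mm/N.
Hence P = δ_free / Σ(L/AE) = 0.705/7.787×10⁻⁶ = 90.53 kN (compressive).

P ≈ 90.5 kN (compressive)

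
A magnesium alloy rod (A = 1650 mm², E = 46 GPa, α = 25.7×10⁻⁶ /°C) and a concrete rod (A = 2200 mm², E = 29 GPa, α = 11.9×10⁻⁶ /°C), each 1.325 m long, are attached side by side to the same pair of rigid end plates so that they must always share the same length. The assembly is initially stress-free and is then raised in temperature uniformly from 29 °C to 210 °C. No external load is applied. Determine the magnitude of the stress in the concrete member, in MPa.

Both members must finish at the same length. With the larger α, the magnesium alloy tends to over-expand; the plates restrain it, putting the magnesium alloy in compression and the concrete in tension. With no external load the two internal forces are equal and opposite, magnitude P.
Compatibility of the two members (thermal + elastic change equal): (α₁ − α₂)ΔT = P·[1/(A₁E₁) + 1/(A₂E₂)].
|α₁ − α₂|·ΔT = 13.8×10⁻⁶ × 181 = 0.002498.
1/(A₁E₁) + 1/(A₂E₂) = 1/(1650×46×10³) + 1/(2200×29×10³) = 2.885×10⁻⁸ N⁻¹.
P = 0.002498 / 2.885×10⁻⁸ = 86580 N = 86.58 kN.
σ_{concrete} = P/A₂ = 86580/2200 = 39.36 MPa, tensile.

σ ≈ 39.4 MPa (tensile)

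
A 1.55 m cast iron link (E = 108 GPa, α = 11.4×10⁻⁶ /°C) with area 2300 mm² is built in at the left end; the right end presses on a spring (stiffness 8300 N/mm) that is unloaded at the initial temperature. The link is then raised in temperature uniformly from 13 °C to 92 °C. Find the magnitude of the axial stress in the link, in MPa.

σ ≈ 4.79 MPa (compressive)

If the spring were absent the link would lengthen by αΔT L = 11.4×10⁻⁶ × 79 × 1550 = 1.396 mm.
Let P be the compressive force at the spring. The link shortens elastically by PL/(AE) and the spring compresses by P/k; together these equal δ_free.
P [ L/(AE) + 1/k ] = δ_free → P [ 1550/(2300×108×10³) + 1/(8300) ] = 1.396.
P = 1.396 / 0.0001267 = 11020 N.
σ = P/A = 11020/2300 = 4.789 MPa.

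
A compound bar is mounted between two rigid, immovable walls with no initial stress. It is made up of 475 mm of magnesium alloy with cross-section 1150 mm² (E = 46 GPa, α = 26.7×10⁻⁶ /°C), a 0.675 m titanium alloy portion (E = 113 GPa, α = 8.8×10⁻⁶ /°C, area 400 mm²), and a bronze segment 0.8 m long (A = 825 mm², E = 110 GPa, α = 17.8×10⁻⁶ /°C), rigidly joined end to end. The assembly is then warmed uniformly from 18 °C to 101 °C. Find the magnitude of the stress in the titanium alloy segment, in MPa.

σ ≈ 208 MPa (compressive)

With the walls removed the bar would change length by δ_free = Σ αᵢΔT Lᵢ = 26.7×10⁻⁶×83×475 + 8.8×10⁻⁶×83×675 + 17.8×10⁻⁶×83×800 = 2.728 mm.
Since the ends are fixed, an axial force P builds up, equal in every segment, with P · Σ Lᵢ/(AᵢEᵢ) = δ_free.
The series flexibility is Σ Lᵢ/(AᵢEᵢ) = 475/(1150×46×10³) + 675/(400×113×10³) + 800/(825×110×10³) = 3.273×10⁻⁵ mm/N.
P = 2.728 / 3.273×10⁻⁵ = 83340 N = 83.34 kN, compressive.
σ_{titanium alloy} = P / A = 83340 / 400 = 208.4 MPa.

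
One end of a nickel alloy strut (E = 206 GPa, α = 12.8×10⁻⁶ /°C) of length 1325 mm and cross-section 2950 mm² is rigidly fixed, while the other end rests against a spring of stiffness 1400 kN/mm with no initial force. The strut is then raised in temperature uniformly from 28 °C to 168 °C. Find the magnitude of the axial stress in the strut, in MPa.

σ ≈ 278 MPa (compressive)

If the spring were absent the strut would lengthen by αΔT L = 12.8×10⁻⁶ × 140 × 1325 = 2.374 mm.
Let P be the compressive force at the spring. The strut shortens elastically by PL/(AE) and the spring compresses by P/k; together these equal δ_free.
P [ L/(AE) + 1/k ] = δ_free → P [ 1325/(2950×206×10³) + 1/(1400×10³) ] = 2.374.
P = 2.374 / 2.895×10⁻⁶ = 820300 N.
σ = P/A = 820300/2950 = 278.1 MPa.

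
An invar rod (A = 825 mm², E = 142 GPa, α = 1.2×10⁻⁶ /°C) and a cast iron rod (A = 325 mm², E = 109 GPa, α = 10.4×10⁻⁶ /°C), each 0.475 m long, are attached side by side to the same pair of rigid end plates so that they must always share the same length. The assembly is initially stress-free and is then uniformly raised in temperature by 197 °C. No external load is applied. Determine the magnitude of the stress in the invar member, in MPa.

σ ≈ 59.8 MPa (tensile)

Equilibrium of a rigid end plate with no external load gives equal and opposite internal forces ±P in the two members. Since α_{cast iron} > α_{invar}, heating drives the cast iron into compression and the invar into tension.
Setting the final lengths equal and cancelling L: (α₁ − α₂)ΔT = P/(A₁E₁) + P/(A₂E₂).
|α₁ − α₂|·ΔT = 9.2×10⁻⁶ × 197 = 0.001812.
1/(A₁E₁) + 1/(A₂E₂) = 1/(825×142×10³) + 1/(325×109×10³) = 3.676×10⁻⁸ N⁻¹.
So P = 0.001812 / 3.676×10⁻⁸ = 49.3 kN.
σ_{invar} = P/A₁ = 49300/825 = 59.75 MPa, tensile.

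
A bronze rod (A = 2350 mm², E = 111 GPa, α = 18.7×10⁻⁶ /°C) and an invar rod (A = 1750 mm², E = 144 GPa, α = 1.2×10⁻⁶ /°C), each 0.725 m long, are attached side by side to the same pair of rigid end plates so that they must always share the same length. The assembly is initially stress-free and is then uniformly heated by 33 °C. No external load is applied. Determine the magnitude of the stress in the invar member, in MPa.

σ ≈ 42.3 MPa (tensile)

Both members must finish at the same length. With the larger α, the bronze tends to over-expand; the plates restrain it, putting the bronze in compression and the invar in tension. With no external load the two internal forces are equal and opposite, magnitude P.
Compatibility of the two members (thermal + elastic change equal): (α₁ − α₂)ΔT = P·[1/(A₁E₁) + 1/(A₂E₂)].
|α₁ − α₂|·ΔT = 17.5×10⁻⁶ × 33 = 0.0005775.
1/(A₁E₁) + 1/(A₂E₂) = 1/(2350×111×10³) + 1/(1750×144×10³) = 7.802×10⁻⁹ N⁻¹.
P = 0.0005775 / 7.802×10⁻⁹ = 74020 N = 74.02 kN.
σ_{invar} = P/A₂ = 74020/1750 = 42.3 MPa, tensile.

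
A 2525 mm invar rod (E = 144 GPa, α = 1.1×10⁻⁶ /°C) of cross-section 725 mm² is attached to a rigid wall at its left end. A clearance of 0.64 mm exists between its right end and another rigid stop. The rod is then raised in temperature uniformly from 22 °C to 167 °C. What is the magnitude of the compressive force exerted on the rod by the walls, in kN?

P ≈ 0 kN

Free thermal elongation = αΔT L = 1.1×10⁻⁶ × 145 × 2525 = 0.4027 mm.
This is smaller than the 0.64 mm clearance, so the rod expands freely without reaching the stop — the stress is zero.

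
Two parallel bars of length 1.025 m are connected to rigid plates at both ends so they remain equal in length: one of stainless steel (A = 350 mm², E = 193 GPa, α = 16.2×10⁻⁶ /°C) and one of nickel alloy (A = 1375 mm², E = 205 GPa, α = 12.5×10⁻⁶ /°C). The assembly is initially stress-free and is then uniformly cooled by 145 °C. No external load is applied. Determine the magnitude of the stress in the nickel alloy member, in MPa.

Equilibrium of a rigid end plate with no external load gives equal and opposite internal forces ±P in the two members. Since α_{stainless steel} > α_{nickel alloy}, cooling drives the stainless steel into tension and the nickel alloy into compression.
Setting the final lengths equal and cancelling L: (α₁ − α₂)ΔT = P/(A₁E₁) + P/(A₂E₂).
|α₁ − α₂|·ΔT = 3.7×10⁻⁶ × 145 = 0.0005365.
1/(A₁E₁) + 1/(A₂E₂) = 1/(350×193×10³) + 1/(1375×205×10³) = 1.835×10⁻⁸ N⁻¹.
P = 0.0005365 / 1.835×10⁻⁸ = 29230 N = 29.23 kN.
σ_{nickel alloy} = P/A₂ = 29230/1375 = 21.26 MPa, compressive.

σ ≈ 21.3 MPa (compressive)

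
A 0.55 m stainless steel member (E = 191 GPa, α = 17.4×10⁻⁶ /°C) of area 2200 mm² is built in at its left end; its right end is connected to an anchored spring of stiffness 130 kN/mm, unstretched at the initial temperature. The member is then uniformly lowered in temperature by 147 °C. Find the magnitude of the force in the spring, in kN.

P ≈ 156 kN

The unrestrained thermal change is αΔT L = 17.4×10⁻⁶ × 147 × 550 = 1.407 mm.
Let P be the tensile force in the spring. The member extends elastically by PL/(AE) and the spring stretches by P/k; together these equal δ_free.
P [ L/(AE) + 1/k ] = δ_free → P [ 550/(2200×191×10³) + 1/(130×10³) ] = 1.407.
P = 1.407 / 9.001×10⁻⁶ = 156300 N.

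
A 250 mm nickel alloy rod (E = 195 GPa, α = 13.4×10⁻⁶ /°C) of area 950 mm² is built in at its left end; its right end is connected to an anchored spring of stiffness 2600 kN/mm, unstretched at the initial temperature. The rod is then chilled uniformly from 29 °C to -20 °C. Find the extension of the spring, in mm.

δ ≈ 0.0364 mm

If the spring were absent the rod would shorten by αΔT L = 13.4×10⁻⁶ × 49 × 250 = 0.1642 mm.
With a force P in the spring, the elastic change of the rod is PL/(AE) and that of the spring is P/k; compatibility requires their sum to equal δ_free.
P [ L/(AE) + 1/k ] = δ_free → P [ 250/(950×195×10³) + 1/(2600×10³) ] = 0.1642.
P = 0.1642 / 1.734×10⁻⁶ = 94660 N.
Spring extension = P/k = 94660/(2600×10³) = 0.03641 mm.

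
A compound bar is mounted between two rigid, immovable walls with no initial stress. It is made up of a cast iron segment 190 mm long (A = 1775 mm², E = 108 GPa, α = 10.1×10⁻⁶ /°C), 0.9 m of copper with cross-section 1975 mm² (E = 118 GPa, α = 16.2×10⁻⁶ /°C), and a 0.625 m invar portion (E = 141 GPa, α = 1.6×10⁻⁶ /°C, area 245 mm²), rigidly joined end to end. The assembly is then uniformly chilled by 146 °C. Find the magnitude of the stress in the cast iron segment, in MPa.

σ ≈ 62.7 MPa (tensile)

With the walls removed the bar would change length by δ_free = Σ αᵢΔT Lᵢ = 10.1×10⁻⁶×146×190 + 16.2×10⁻⁶×146×900 + 1.6×10⁻⁶×146×625 = 2.555 mm.
Since the ends are fixed, an axial force P builds up, equal in every segment, with P · Σ Lᵢ/(AᵢEᵢ) = δ_free.
Σ Lᵢ/(AᵢEᵢ) = 190/(1775×108×10³) + 900/(1975×118×10³) + 625/(245×141×10³) = 2.295×10⁻⁵ mm/N.
P = 2.555 / 2.295×10⁻⁵ = 111300 N = 111.3 kN, tensile.
σ_{cast iron} = P / A = 111300 / 1775 = 62.73 MPa.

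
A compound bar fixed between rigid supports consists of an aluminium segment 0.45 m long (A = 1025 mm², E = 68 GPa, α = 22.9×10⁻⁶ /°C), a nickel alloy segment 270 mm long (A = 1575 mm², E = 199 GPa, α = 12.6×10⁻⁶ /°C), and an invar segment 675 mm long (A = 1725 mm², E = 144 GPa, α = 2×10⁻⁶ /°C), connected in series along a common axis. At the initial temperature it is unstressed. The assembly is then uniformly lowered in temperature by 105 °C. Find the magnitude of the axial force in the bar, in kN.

P ≈ 158 kN (tensile)

With the walls removed the bar would change length by δ_free = Σ αᵢΔT Lᵢ = 22.9×10⁻⁶×105×450 + 12.6×10⁻⁶×105×270 + 2×10⁻⁶×105×675 = 1.581 mm.
Since the ends are fixed, an axial force P builds up, equal in every segment, with P · Σ Lᵢ/(AᵢEᵢ) = δ_free.
Σ Lᵢ/(AᵢEᵢ) = 450/(1025×68×10³) + 270/(1575×199×10³) + 675/(1725×144×10³) = 1.004×10⁻⁵ mm/N.
Hence P = δ_free / Σ(L/AE) = 1.581/1.004×10⁻⁵ = 157.5 kN (tensile).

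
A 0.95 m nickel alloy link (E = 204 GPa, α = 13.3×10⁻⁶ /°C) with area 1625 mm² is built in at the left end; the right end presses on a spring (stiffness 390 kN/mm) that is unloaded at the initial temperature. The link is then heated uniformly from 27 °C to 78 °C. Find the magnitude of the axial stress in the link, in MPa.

σ ≈ 73 MPa (compressive)

Free thermal expansion: δ_free = αΔT L = 13.3×10⁻⁶ × 51 × 950 = 0.6444 mm.
With a force P in the spring, the elastic change of the link is PL/(AE) and that of the spring is P/k; compatibility requires their sum to equal δ_free.
P [ L/(AE) + 1/k ] = δ_free → P [ 950/(1625×204×10³) + 1/(390×10³) ] = 0.6444.
P = 0.6444 / 5.43×10⁻⁶ = 118700 N.
σ = P/A = 118700/1625 = 73.03 MPa.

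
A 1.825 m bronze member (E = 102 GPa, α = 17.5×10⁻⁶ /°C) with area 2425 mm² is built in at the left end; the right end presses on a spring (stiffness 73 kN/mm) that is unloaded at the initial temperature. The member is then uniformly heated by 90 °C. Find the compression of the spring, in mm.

Free thermal expansion: δ_free = αΔT L = 17.5×10⁻⁶ × 90 × 1825 = 2.874 mm.
Let P be the compressive force at the spring. The member shortens elastically by PL/(AE) and the spring compresses by P/k; together these equal δ_free.
So P = δ_free / [L/(AE) + 1/k] = 2.874 / [ 1825/(2425×102×10³) + 1/(73×10³) ].
P = 2.874 / 2.108×10⁻⁵ = 136400 N.
Spring compression = P/k = 136400/(73×10³) = 1.868 mm.

δ ≈ 1.87 mm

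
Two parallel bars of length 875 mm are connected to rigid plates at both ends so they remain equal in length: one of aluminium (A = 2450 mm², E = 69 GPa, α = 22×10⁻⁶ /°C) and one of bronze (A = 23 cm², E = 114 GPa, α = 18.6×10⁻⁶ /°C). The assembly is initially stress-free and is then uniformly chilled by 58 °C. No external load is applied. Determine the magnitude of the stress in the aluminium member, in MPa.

Both members must finish at the same length. With the larger α, the aluminium tends to over-contract; the plates restrain it, putting the aluminium in tension and the bronze in compression. With no external load the two internal forces are equal and opposite, magnitude P.
Compatibility of the two members (thermal + elastic change equal): (α₁ − α₂)ΔT = P·[1/(A₁E₁) + 1/(A₂E₂)].
|α₁ − α₂|·ΔT = 3.4×10⁻⁶ × 58 = 0.0001972.
1/(A₁E₁) + 1/(A₂E₂) = 1/(2450×69×10³) + 1/(2300×114×10³) = 9.729×10⁻⁹ N⁻¹.
P = 0.0001972 / 9.729×10⁻⁹ = 20270 N = 20.27 kN.
σ_{aluminium} = P/A₁ = 20270/2450 = 8.273 MPa, tensile.

σ ≈ 8.27 MPa (tensile)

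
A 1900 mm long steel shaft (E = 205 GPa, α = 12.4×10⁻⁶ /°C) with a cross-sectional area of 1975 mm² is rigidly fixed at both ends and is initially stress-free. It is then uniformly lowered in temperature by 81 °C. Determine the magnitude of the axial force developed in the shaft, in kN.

P ≈ 407 kN (tensile)

The ends cannot move, so σ = EαΔT = 205×10³ × 12.4×10⁻⁶ × 81 = 205.9 MPa.
Axial force P = σA = 205.9 × 1975 = 406700 N = 406.7 kN, tensile.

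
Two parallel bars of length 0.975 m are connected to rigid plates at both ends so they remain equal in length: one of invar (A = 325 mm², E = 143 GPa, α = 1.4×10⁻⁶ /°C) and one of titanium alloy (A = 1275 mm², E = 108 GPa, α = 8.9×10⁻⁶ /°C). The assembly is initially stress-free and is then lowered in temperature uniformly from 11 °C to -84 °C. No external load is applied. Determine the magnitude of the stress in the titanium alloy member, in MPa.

σ ≈ 19.4 MPa (tensile)

The titanium alloy has the larger α, so on cooling it would change length more than the invar if both were free. The rigid plates force a common final length, so the titanium alloy is put into tension and the invar into compression, with equal and opposite forces P (no external load).
Compatibility of the two members (thermal + elastic change equal): (α₁ − α₂)ΔT = P·[1/(A₁E₁) + 1/(A₂E₂)].
|α₁ − α₂|·ΔT = 7.5×10⁻⁶ × 95 = 0.0007125.
1/(A₁E₁) + 1/(A₂E₂) = 1/(325×143×10³) + 1/(1275×108×10³) = 2.878×10⁻⁸ N⁻¹.
P = 0.0007125 / 2.878×10⁻⁸ = 24760 N = 24.76 kN.
σ_{titanium alloy} = P/A₂ = 24760/1275 = 19.42 MPa, tensile.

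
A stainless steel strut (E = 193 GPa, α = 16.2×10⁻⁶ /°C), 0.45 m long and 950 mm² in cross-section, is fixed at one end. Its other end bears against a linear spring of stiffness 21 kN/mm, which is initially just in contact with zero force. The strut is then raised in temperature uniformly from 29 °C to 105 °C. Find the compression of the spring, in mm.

δ ≈ 0.527 mm

Free thermal expansion: δ_free = αΔT L = 16.2×10⁻⁶ × 76 × 450 = 0.554 mm.
Let P be the compressive force at the spring. The strut shortens elastically by PL/(AE) and the spring compresses by P/k; together these equal δ_free.
P [ L/(AE) + 1/k ] = δ_free → P [ 450/(950×193×10³) + 1/(21×10³) ] = 0.554.
P = 0.554 / 5.007×10⁻⁵ = 11060 N.
Spring compression = P/k = 11060/(21×10³) = 0.5269 mm.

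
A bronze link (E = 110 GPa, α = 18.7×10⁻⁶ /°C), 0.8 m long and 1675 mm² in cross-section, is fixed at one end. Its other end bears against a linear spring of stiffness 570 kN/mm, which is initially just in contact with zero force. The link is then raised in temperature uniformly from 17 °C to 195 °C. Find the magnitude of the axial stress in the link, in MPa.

If the spring were absent the link would lengthen by αΔT L = 18.7×10⁻⁶ × 178 × 800 = 2.663 mm.
Let P be the compressive force at the spring. The link shortens elastically by PL/(AE) and the spring compresses by P/k; together these equal δ_free.
So P = δ_free / [L/(AE) + 1/k] = 2.663 / [ 800/(1675×110×10³) + 1/(570×10³) ].
P = 2.663 / 6.096×10⁻⁶ = 436800 N.
σ = P/A = 436800/1675 = 260.8 MPa.

σ ≈ 261 MPa (compressive)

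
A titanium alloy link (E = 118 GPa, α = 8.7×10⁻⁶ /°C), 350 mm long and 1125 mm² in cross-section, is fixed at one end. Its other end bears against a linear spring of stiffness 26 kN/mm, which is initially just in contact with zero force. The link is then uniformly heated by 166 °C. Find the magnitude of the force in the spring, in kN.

Free thermal expansion: δ_free = αΔT L = 8.7×10⁻⁶ × 166 × 350 = 0.5055 mm.
With a force P in the spring, the elastic change of the link is PL/(AE) and that of the spring is P/k; compatibility requires their sum to equal δ_free.
So P = δ_free / [L/(AE) + 1/k] = 0.5055 / [ 350/(1125×118×10³) + 1/(26×10³) ].
P = 0.5055 / 4.11×10⁻⁵ = 12300 N.

P ≈ 12.3 kN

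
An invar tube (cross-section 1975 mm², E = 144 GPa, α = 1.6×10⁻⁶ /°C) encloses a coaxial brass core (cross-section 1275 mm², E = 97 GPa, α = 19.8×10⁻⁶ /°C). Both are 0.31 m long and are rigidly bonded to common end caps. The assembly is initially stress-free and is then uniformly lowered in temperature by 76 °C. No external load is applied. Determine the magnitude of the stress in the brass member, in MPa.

The brass has the larger α, so on cooling it would change length more than the invar if both were free. The rigid plates force a common final length, so the brass is put into tension and the invar into compression, with equal and opposite forces P (no external load).
Setting the final lengths equal and cancelling L: (α₁ − α₂)ΔT = P/(A₁E₁) + P/(A₂E₂).
|α₁ − α₂|·ΔT = 18.2×10⁻⁶ × 76 = 0.001383.
1/(A₁E₁) + 1/(A₂E₂) = 1/(1975×144×10³) + 1/(1275×97×10³) = 1.16×10⁻⁸ N⁻¹.
P = 0.001383 / 1.16×10⁻⁸ = 119200 N = 119.2 kN.
σ_{brass} = P/A₂ = 119200/1275 = 93.51 MPa, tensile.

σ ≈ 93.5 MPa (tensile)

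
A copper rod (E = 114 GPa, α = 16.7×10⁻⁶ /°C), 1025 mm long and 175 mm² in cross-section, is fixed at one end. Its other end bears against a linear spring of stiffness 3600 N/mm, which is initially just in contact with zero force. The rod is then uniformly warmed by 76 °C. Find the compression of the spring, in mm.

If the spring were absent the rod would lengthen by αΔT L = 16.7×10⁻⁶ × 76 × 1025 = 1.301 mm.
Let P be the compressive force at the spring. The rod shortens elastically by PL/(AE) and the spring compresses by P/k; together these equal δ_free.
So P = δ_free / [L/(AE) + 1/k] = 1.301 / [ 1025/(175×114×10³) + 1/(3600) ].
P = 1.301 / 0.0003292 = 3952 N.
Spring compression = P/k = 3952/(3600) = 1.098 mm.

δ ≈ 1.1 mm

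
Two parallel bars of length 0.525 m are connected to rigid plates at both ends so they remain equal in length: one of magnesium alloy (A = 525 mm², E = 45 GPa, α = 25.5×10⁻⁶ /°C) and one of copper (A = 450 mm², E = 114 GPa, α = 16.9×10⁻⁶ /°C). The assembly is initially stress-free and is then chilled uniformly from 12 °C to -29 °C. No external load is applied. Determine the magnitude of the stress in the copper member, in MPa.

σ ≈ 12.7 MPa (compressive)

The magnesium alloy has the larger α, so on cooling it would change length more than the copper if both were free. The rigid plates force a common final length, so the magnesium alloy is put into tension and the copper into compression, with equal and opposite forces P (no external load).
Equating the net (thermal + elastic) strains gives |α₁ − α₂|·ΔT = P·[1/(A₁E₁) + 1/(A₂E₂)].
|α₁ − α₂|·ΔT = 8.6×10⁻⁶ × 41 = 0.0003526.
1/(A₁E₁) + 1/(A₂E₂) = 1/(525×45×10³) + 1/(450×114×10³) = 6.182×10⁻⁸ N⁻¹.
So P = 0.0003526 / 6.182×10⁻⁸ = 5.704 kN.
σ_{copper} = P/A₂ = 5704/450 = 12.67 MPa, compressive.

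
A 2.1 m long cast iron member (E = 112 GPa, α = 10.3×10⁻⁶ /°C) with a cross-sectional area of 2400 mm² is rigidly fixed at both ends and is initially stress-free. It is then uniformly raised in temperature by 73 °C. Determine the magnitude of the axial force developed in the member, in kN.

P ≈ 202 kN (compressive)

The ends cannot move, so σ = EαΔT = 112×10³ × 10.3×10⁻⁶ × 73 = 84.21 MPa.
Axial force P = σA = 84.21 × 2400 = 202100 N = 202.1 kN, compressive.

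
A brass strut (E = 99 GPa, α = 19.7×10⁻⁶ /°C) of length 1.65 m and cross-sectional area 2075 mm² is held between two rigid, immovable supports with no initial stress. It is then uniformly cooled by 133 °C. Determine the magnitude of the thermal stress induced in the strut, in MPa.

Because both ends are immovable the net strain is zero, and the suppressed thermal strain is αΔT = 19.7×10⁻⁶ × 133 = 2620.1×10⁻⁶.
The stress required to suppress this strain is σ = Eε = 99×10³ × 2620.1×10⁻⁶ = 259.4 MPa, tensile since the strut is trying to contract.

σ ≈ 259 MPa (tensile)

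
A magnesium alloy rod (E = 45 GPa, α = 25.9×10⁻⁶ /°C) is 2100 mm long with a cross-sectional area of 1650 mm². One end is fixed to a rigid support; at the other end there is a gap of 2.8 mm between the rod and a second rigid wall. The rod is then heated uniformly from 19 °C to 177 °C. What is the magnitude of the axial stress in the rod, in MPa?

σ ≈ 124 MPa (compressive)

If the wall were absent the rod would grow by αΔT L = 25.9×10⁻⁶ × 158 × 2100 = 8.594 mm.
The gap closes (δ_free > 2.8 mm) and the wall then resists a further 8.594 − 2.8 = 5.794 mm of expansion.
That suppressed elongation corresponds to σ = E·Δ/L = 45×10³ × 5.794/2100 = 124.1 MPa.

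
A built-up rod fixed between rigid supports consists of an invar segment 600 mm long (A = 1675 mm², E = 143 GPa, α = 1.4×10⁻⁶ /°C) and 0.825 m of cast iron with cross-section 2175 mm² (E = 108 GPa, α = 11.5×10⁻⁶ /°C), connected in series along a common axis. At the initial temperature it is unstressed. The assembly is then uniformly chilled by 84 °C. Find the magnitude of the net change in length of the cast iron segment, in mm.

|ΔL| ≈ 0.291 mm

Free thermal contraction of the whole bar: Σ αᵢΔT Lᵢ = 1.4×10⁻⁶×84×600 + 11.5×10⁻⁶×84×825 = 0.8675 mm.
The rigid supports impose zero overall length change; the single axial force P common to all segments must satisfy P Σ Lᵢ/(AᵢEᵢ) = δ_free.
The series flexibility is Σ Lᵢ/(AᵢEᵢ) = 600/(1675×143×10³) + 825/(2175×108×10³) = 6.017×10⁻⁶ mm/N.
P = 0.8675 / 6.017×10⁻⁶ = 144200 N = 144.2 kN, tensile.
For the cast iron segment, free thermal change = 11.5×10⁻⁶×84×825 = 0.7969 mm and elastic change from P = 144200×825/(2175×108×10³) = 0.5064 mm; these oppose, so the net change is 0.291 mm (segment shortens).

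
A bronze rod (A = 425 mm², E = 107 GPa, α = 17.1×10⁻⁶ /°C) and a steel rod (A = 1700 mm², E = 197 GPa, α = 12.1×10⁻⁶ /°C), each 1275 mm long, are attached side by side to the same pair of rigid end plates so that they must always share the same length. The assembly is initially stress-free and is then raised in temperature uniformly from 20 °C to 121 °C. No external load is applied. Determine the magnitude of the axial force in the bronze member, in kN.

P ≈ 20.2 kN (compressive in the bronze)

The bronze has the larger α, so on heating it would change length more than the steel if both were free. The rigid plates force a common final length, so the bronze is put into compression and the steel into tension, with equal and opposite forces P (no external load).
Equating the net (thermal + elastic) strains gives |α₁ − α₂|·ΔT = P·[1/(A₁E₁) + 1/(A₂E₂)].
|α₁ − α₂|·ΔT = 5×10⁻⁶ × 101 = 0.000505.
1/(A₁E₁) + 1/(A₂E₂) = 1/(425×107×10³) + 1/(1700×197×10³) = 2.498×10⁻⁸ N⁻¹.
So P = 0.000505 / 2.498×10⁻⁸ = 20.22 kN.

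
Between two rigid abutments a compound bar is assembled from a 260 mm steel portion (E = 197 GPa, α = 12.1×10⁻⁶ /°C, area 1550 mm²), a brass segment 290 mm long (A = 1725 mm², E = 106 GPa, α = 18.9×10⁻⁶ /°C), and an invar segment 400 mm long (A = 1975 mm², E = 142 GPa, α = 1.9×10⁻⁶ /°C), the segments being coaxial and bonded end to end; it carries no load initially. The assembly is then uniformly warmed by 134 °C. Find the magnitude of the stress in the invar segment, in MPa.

σ ≈ 165 MPa (compressive)

With the walls removed the bar would change length by δ_free = Σ αᵢΔT Lᵢ = 12.1×10⁻⁶×134×260 + 18.9×10⁻⁶×134×290 + 1.9×10⁻⁶×134×400 = 1.258 mm.
Since the ends are fixed, an axial force P builds up, equal in every segment, with P · Σ Lᵢ/(AᵢEᵢ) = δ_free.
The series flexibility is Σ Lᵢ/(AᵢEᵢ) = 260/(1550×197×10³) + 290/(1725×106×10³) + 400/(1975×142×10³) = 3.864×10⁻⁶ mm/N.
So P = 1.258 / 3.864×10⁻⁶ = 325.6 kN, compressive.
σ_{invar} = P / A = 325600 / 1975 = 164.8 MPa.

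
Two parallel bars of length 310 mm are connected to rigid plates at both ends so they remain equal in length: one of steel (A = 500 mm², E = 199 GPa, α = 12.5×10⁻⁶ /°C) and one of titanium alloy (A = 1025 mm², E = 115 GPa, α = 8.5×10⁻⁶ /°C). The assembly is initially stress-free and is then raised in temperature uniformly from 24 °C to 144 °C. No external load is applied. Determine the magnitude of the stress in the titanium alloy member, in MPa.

σ ≈ 25.3 MPa (tensile)

Both members must finish at the same length. With the larger α, the steel tends to over-expand; the plates restrain it, putting the steel in compression and the titanium alloy in tension. With no external load the two internal forces are equal and opposite, magnitude P.
Setting the final lengths equal and cancelling L: (α₁ − α₂)ΔT = P/(A₁E₁) + P/(A₂E₂).
|α₁ − α₂|·ΔT = 4×10⁻⁶ × 120 = 0.00048.
1/(A₁E₁) + 1/(A₂E₂) = 1/(500×199×10³) + 1/(1025×115×10³) = 1.853×10⁻⁸ N⁻¹.
P = 0.00048 / 1.853×10⁻⁸ = 25900 N = 25.9 kN.
σ_{titanium alloy} = P/A₂ = 25900/1025 = 25.27 MPa, tensile.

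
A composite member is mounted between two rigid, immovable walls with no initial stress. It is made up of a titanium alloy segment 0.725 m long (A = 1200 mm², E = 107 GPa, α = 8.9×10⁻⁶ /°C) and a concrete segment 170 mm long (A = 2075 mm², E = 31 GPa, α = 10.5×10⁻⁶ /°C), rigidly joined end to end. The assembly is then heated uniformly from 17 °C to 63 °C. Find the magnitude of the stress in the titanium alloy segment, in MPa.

Free thermal expansion of the whole bar: Σ αᵢΔT Lᵢ = 8.9×10⁻⁶×46×725 + 10.5×10⁻⁶×46×170 = 0.3789 mm.
The walls prevent any net length change, so an axial force P (same in every segment) develops. Compatibility: P · Σ Lᵢ/(AᵢEᵢ) = δ_free.
Σ Lᵢ/(AᵢEᵢ) = 725/(1200×107×10³) + 170/(2075×31×10³) = 8.289×10⁻⁶ mm/N.
Hence P = δ_free / Σ(L/AE) = 0.3789/8.289×10⁻⁶ = 45.71 kN (compressive).
σ_{titanium alloy} = P / A = 45710 / 1200 = 38.09 MPa.

σ ≈ 38.1 MPa (compressive)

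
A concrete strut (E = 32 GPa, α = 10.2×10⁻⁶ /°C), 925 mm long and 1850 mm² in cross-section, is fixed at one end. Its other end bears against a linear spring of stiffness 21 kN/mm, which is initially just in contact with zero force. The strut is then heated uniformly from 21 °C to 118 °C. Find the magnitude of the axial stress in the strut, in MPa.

σ ≈ 7.82 MPa (compressive)

If the spring were absent the strut would lengthen by αΔT L = 10.2×10⁻⁶ × 97 × 925 = 0.9152 mm.
Let P be the compressive force at the spring. The strut shortens elastically by PL/(AE) and the spring compresses by P/k; together these equal δ_free.
So P = δ_free / [L/(AE) + 1/k] = 0.9152 / [ 925/(1850×32×10³) + 1/(21×10³) ].
P = 0.9152 / 6.324×10⁻⁵ = 14470 N.
σ = P/A = 14470/1850 = 7.822 MPa.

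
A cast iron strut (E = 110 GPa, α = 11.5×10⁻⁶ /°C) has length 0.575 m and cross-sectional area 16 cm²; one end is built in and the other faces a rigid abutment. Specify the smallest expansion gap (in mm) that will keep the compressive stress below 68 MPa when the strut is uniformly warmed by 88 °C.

With no wall the strut would lengthen by αΔT L = 11.5×10⁻⁶ × 88 × 575 = 0.5819 mm.
At the allowable stress the elastic shortening the wall may impose is σL/E = 68 × 575 / (110×10³) = 0.3555 mm.
The gap must absorb the remainder: g_min = 0.5819 − 0.3555 = 0.2264 mm.

g ≈ 0.226 mm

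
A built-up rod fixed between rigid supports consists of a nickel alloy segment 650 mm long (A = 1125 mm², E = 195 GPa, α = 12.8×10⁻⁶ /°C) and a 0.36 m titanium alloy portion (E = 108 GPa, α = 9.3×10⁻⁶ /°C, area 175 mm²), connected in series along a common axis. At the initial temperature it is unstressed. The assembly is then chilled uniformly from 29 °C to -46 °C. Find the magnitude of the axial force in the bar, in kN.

P ≈ 39.8 kN (tensile)

With the walls removed the bar would change length by δ_free = Σ αᵢΔT Lᵢ = 12.8×10⁻⁶×75×650 + 9.3×10⁻⁶×75×360 = 0.8751 mm.
The walls prevent any net length change, so an axial force P (same in every segment) develops. Compatibility: P · Σ Lᵢ/(AᵢEᵢ) = δ_free.
The series flexibility is Σ Lᵢ/(AᵢEᵢ) = 650/(1125×195×10³) + 360/(175×108×10³) = 2.201×10⁻⁵ mm/N.
So P = 0.8751 / 2.201×10⁻⁵ = 39.76 kN, tensile.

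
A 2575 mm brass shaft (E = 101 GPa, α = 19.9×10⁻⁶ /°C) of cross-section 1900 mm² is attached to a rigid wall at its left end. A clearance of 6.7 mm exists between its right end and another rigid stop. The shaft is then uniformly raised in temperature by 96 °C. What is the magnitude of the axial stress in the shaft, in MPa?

Unrestrained expansion: δ_free = αΔT L = 19.9×10⁻⁶ × 96 × 2575 = 4.919 mm.
Since δ_free = 4.92 mm is less than the 6.7 mm gap, the shaft never touches the wall. No axial force develops.

σ ≈ 0 MPa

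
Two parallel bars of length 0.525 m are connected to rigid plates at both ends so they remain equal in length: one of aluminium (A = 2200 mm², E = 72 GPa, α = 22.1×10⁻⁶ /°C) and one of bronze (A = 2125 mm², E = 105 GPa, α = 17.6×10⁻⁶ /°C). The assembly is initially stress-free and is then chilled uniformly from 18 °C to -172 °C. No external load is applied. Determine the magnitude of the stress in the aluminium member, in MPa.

The aluminium has the larger α, so on cooling it would change length more than the bronze if both were free. The rigid plates force a common final length, so the aluminium is put into tension and the bronze into compression, with equal and opposite forces P (no external load).
Compatibility of the two members (thermal + elastic change equal): (α₁ − α₂)ΔT = P·[1/(A₁E₁) + 1/(A₂E₂)].
|α₁ − α₂|·ΔT = 4.5×10⁻⁶ × 190 = 0.000855.
1/(A₁E₁) + 1/(A₂E₂) = 1/(2200×72×10³) + 1/(2125×105×10³) = 1.079×10⁻⁸ N⁻¹.
P = 0.000855 / 1.079×10⁻⁸ = 79200 N = 79.2 kN.
σ_{aluminium} = P/A₁ = 79200/2200 = 36 MPa, tensile.

σ ≈ 36 MPa (tensile)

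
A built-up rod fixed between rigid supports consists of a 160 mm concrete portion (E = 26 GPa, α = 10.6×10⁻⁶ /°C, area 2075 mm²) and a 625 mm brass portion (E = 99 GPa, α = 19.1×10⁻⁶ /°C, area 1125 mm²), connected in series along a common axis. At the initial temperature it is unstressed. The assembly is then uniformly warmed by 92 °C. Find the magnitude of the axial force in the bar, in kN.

If the supports were absent, the total length change would be Σ αᵢΔT Lᵢ = 10.6×10⁻⁶×92×160 + 19.1×10⁻⁶×92×625 = 1.254 mm.
The walls prevent any net length change, so an axial force P (same in every segment) develops. Compatibility: P · Σ Lᵢ/(AᵢEᵢ) = δ_free.
The series flexibility is Σ Lᵢ/(AᵢEᵢ) = 160/(2075×26×10³) + 625/(1125×99×10³) = 8.577×10⁻⁶ mm/N.
So P = 1.254 / 8.577×10⁻⁶ = 146.2 kN, compressive.

P ≈ 146 kN (compressive)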